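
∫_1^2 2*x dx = 3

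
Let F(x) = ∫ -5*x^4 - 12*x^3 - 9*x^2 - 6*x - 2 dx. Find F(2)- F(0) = -120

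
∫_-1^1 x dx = 0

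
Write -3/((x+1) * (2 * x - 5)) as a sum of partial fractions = -6/(7*(2*x - 5)) + 3/(7*(x + 1))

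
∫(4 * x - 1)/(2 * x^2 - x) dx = log(x*(2*x - 1)) + C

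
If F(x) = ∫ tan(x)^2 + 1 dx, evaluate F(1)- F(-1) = 2*tan(1)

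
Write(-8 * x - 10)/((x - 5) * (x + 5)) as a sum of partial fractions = -3/(x + 5) - 5/(x - 5)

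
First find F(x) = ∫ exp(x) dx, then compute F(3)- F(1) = -E + exp(3)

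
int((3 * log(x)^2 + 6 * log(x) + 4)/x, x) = (log(x) + 1)^3 + log(x) + C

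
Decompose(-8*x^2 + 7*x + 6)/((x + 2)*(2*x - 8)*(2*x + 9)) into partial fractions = -75/(17*(2*x + 9)) + 2/(3*(x + 2)) - 47/(102*(x - 4))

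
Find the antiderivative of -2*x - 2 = -x^2 - 2*x + C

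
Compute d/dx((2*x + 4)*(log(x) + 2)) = (2*x*log(x) + 6*x + 4)/x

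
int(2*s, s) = s^2 + C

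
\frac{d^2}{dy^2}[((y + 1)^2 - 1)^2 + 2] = 12*y^2 + 24*y + 8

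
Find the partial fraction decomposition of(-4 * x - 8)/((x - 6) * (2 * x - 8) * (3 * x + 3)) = -2/(105*(x + 1)) + 2/(5*(x - 4)) - 8/(21*(x - 6))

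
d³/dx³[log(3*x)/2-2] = x^(-3)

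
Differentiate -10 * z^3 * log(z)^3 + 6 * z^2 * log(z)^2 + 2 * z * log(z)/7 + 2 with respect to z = -30*z^2*log(z)^3 - 30*z^2*log(z)^2 + 12*z*log(z)^2 + 12*z*log(z) + 2*log(z)/7 + 2/7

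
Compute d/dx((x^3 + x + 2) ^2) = 6*x^5 + 8*x^3 + 12*x^2 + 2*x + 4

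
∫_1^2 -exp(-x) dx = -exp(-1) + exp(-2)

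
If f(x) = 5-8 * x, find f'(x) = -8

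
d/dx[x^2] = 2*x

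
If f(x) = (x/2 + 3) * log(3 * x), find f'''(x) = (12 - x)/(2*x^3)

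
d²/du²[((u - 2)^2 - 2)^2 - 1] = 12*u^2 - 48*u + 40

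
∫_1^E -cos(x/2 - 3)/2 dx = -sin(5/2) + sin(3 - E/2)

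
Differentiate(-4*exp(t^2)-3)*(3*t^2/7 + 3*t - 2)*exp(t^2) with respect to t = -48*t^3*exp(2*t^2)/7 - 18*t^3*exp(t^2)/7 - 48*t^2*exp(2*t^2) - 18*t^2*exp(t^2) + 200*t*exp(2*t^2)/7 + 66*t*exp(t^2)/7 - 12*exp(2*t^2) - 9*exp(t^2)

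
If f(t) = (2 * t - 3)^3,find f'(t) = 24*t^2 - 72*t + 54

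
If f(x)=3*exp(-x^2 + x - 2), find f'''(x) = (-24*x^3 + 36*x^2 + 18*x - 15)*exp(-x^2 + x - 2)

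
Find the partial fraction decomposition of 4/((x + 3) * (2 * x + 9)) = -8/(3*(2*x + 9)) + 4/(3*(x + 3))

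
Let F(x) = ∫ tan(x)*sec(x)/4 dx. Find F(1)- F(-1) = 0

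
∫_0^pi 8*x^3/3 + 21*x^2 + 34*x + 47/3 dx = -5 + (1 + pi)^3*(2*pi/3 + 5)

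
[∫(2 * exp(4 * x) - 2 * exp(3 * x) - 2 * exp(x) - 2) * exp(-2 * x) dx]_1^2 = -(-1 - exp(-1) + E)^2 + (-1 - exp(-2) + exp(2))^2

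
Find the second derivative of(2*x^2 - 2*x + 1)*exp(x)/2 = x^2*exp(x) + 3*x*exp(x) + exp(x)/2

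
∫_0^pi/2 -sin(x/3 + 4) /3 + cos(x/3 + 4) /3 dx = (-1 + sqrt(3))*cos(pi/3 + 4)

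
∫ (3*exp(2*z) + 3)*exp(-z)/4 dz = 3*sinh(z)/2 + C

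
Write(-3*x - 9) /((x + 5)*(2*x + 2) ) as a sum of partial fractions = -3/(4*(x + 5)) - 3/(4*(x + 1))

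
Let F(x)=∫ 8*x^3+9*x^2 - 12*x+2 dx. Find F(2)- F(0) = 36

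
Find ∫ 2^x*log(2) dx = 2^x + C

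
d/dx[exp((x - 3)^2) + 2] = 2*x*exp(x^2 - 6*x + 9) - 6*exp(x^2 - 6*x + 9)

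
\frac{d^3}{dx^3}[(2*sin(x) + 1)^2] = -4*(8*sin(x) + 1)*cos(x)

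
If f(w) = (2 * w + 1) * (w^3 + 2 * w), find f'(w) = 8*w^3 + 3*w^2 + 8*w + 2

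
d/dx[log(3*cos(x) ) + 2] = -tan(x)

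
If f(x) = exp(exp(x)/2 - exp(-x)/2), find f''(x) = (exp(exp(x)/2 - exp(-x)/2) - 2*exp(x + exp(x)/2 - exp(-x)/2) + 2*exp(2*x + exp(x)/2 - exp(-x)/2) + 2*exp(3*x + exp(x)/2 - exp(-x)/2) + exp(4*x + exp(x)/2 - exp(-x)/2))*exp(-2*x)/4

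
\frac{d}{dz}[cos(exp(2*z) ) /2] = -exp(2*z)*sin(exp(2*z))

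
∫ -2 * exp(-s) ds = 2*exp(-s) + C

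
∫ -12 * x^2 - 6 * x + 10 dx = -4*x^3 - 3*x^2 + 10*x + C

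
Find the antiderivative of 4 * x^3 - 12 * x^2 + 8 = x^4 - 4*x^3 + 8*x + C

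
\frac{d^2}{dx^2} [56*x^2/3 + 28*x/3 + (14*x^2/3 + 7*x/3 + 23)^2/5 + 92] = 784*x^2/15 + 392*x/15 + 5642/45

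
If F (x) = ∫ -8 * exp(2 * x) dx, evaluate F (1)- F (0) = 4 - 4*exp(2)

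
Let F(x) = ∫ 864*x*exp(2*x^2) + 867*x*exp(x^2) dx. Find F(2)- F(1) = -6*(6 + 6*E)^2 - 3*E/2 + 3*exp(4)/2 + 6*(6 + 6*exp(4))^2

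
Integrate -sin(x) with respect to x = cos(x) + C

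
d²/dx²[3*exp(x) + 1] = 3*exp(x)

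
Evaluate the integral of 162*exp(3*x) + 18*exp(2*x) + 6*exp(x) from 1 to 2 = -54*exp(3) - 3*exp(2) - 6*E + 9*exp(4) + 54*exp(6)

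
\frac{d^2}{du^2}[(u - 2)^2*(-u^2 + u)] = -12*u^2 + 30*u - 16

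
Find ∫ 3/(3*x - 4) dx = log(3*x - 4) + C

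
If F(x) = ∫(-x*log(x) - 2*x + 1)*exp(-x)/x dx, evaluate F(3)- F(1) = -2*exp(-1) + (log(3) + 2)*exp(-3)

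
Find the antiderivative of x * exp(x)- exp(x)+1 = (x - 2)*(exp(x) + 1) + C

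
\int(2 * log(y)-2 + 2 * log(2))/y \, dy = (log(2*y) - 1)^2 + C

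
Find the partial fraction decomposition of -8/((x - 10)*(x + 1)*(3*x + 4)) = -36/(17*(3*x + 4)) + 8/(11*(x + 1)) - 4/(187*(x - 10))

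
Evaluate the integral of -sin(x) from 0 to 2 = -1 + cos(2)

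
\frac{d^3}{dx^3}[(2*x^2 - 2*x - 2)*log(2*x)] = (4*x^2 + 2*x - 4)/x^3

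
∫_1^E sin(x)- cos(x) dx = -sin(E) + cos(1) + sin(1) - cos(E)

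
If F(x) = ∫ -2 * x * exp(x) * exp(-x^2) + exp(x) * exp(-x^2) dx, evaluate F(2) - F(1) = -1 + exp(-2)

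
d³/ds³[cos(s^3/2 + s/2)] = 27*s^6*sin(s^3/2 + s/2)/8 + 27*s^4*sin(s^3/2 + s/2)/8 - 27*s^3*cos(s^3/2 + s/2)/2 + 9*s^2*sin(s^3/2 + s/2)/8 - 9*s*cos(s^3/2 + s/2)/2 - 23*sin(s^3/2 + s/2)/8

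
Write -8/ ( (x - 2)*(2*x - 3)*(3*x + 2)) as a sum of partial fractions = -9/(13*(3*x + 2)) + 32/(13*(2*x - 3)) - 1/(x - 2)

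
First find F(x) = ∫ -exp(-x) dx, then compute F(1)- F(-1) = -E + exp(-1)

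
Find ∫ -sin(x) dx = cos(x) + C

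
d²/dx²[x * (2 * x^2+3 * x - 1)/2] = 6*x + 3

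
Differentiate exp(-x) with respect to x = -exp(-x)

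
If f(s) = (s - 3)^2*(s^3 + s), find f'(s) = 5*s^4 - 24*s^3 + 30*s^2 - 12*s + 9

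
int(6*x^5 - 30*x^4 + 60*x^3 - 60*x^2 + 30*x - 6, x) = x^6 - 6*x^5 + 15*x^4 - 20*x^3 + 15*x^2 - 6*x + C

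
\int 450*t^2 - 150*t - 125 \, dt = 150*t^3 - 75*t^2 - 125*t + C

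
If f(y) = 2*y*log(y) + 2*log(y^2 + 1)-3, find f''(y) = (2*y^4 - 4*y^3 + 4*y^2 + 4*y + 2)/(y^5 + 2*y^3 + y)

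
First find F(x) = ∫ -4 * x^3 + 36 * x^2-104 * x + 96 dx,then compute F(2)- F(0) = 64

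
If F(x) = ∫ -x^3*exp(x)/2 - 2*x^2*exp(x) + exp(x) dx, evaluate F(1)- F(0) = 0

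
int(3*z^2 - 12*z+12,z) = z^3 - 6*z^2 + 12*z + C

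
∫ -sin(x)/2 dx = cos(x)/2 + C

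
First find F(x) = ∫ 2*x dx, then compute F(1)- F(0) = 1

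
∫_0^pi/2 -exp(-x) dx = -1 + exp(-pi/2)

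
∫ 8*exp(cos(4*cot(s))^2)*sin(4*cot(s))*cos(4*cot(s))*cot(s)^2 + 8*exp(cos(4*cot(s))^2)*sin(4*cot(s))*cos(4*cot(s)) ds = exp(cos(4*cot(s))^2) + C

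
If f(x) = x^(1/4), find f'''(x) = 21/(64*x^(11/4))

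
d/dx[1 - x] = -1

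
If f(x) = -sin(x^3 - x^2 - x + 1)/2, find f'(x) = (-3*x^2/2 + x + 1/2)*cos(x^3 - x^2 - x + 1)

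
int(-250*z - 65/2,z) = -125*z^2 - 65*z/2 + C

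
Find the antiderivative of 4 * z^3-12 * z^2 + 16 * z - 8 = z^4 - 4*z^3 + 8*z^2 - 8*z + C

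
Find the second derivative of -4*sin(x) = 4*sin(x)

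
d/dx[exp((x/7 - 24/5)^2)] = 2*x*exp(x^2/49 - 48*x/35 + 576/25)/49 - 48*exp(x^2/49 - 48*x/35 + 576/25)/35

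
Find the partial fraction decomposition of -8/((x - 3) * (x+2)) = 8/(5*(x + 2)) - 8/(5*(x - 3))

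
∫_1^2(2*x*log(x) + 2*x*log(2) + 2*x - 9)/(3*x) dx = -log(2)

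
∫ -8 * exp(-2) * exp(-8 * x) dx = exp(-8*x - 2) + C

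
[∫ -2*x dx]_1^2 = -3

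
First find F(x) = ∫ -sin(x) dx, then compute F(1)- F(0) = -1 + cos(1)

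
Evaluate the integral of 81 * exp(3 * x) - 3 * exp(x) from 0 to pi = -3*exp(pi) - 24 + 27*exp(3*pi)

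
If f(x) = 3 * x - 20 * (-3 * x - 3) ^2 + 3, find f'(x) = -360*x - 357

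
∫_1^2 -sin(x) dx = -cos(1) + cos(2)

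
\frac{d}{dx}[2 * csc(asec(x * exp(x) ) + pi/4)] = (-2*x*cot(asec(x*exp(x)) + pi/4)*csc(asec(x*exp(x)) + pi/4) - 2*cot(asec(x*exp(x)) + pi/4)*csc(asec(x*exp(x)) + pi/4))*exp(-x)/(x^2*sqrt(1 - exp(-2*x)/x^2))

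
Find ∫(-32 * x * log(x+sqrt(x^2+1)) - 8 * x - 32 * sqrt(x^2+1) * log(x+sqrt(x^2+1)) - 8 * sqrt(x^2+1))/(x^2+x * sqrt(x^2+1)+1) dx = 8*(-2*log(x + sqrt(x^2 + 1)) - 1)*log(x + sqrt(x^2 + 1)) + C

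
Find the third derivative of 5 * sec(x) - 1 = 5*(-1 + 6/cos(x)^2)*sin(x)/cos(x)^2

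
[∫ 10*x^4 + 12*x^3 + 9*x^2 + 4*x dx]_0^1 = 10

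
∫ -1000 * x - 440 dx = -500*x^2 - 440*x + C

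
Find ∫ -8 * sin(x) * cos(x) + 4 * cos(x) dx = 4*(1 - sin(x))*sin(x) + C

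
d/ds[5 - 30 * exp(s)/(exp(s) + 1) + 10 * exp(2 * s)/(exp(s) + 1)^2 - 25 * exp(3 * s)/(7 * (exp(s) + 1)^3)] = (-145*exp(3*s) - 280*exp(2*s) - 210*exp(s))/(7*exp(4*s) + 28*exp(3*s) + 42*exp(2*s) + 28*exp(s) + 7)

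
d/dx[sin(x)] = cos(x)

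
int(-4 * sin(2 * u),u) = 2*cos(2*u) + C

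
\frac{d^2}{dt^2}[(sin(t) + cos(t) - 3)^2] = -4*sin(2*t) + 6*sqrt(2)*sin(t + pi/4)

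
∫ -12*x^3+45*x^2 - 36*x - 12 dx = -3*x^4 + 15*x^3 - 18*x^2 - 12*x + C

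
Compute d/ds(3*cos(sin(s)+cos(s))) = -3*sqrt(2)*sin(sqrt(2)*sin(s + pi/4))*cos(s + pi/4)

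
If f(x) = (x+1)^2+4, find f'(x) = 2*x + 2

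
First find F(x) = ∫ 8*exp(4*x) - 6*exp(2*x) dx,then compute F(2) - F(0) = -3*exp(4) + 1 + 2*exp(8)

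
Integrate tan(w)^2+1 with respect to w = tan(w) + C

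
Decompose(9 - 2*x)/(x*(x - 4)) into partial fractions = 1/(4*(x - 4)) - 9/(4*x)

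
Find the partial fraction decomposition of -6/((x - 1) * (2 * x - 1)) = 12/(2*x - 1) - 6/(x - 1)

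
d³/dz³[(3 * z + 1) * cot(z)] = -18*z*cot(z)^4 - 24*z*cot(z)^2 - 6*z - 6*cot(z)^4 + 18*cot(z)^3 - 8*cot(z)^2 + 18*cot(z) - 2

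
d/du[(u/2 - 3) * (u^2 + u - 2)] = 3*u^2/2 - 5*u - 4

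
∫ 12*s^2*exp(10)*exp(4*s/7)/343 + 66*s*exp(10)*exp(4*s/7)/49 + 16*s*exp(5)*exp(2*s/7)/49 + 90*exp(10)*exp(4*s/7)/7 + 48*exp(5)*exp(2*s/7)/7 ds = (2*s + 35)*((6*s + 105)*exp(4*s/7 + 10) + 112*exp(2*s/7 + 5))/196 + C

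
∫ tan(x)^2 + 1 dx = tan(x) + C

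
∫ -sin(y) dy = cos(y) + C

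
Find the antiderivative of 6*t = 3*t^2 + C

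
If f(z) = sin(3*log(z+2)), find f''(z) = -3*(3*sin(3*log(z + 2)) + cos(3*log(z + 2)))/(z^2 + 4*z + 4)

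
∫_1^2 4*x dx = 6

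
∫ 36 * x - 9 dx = 18*x^2 - 9*x + C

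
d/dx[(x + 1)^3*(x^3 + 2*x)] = 6*x^5 + 15*x^4 + 20*x^3 + 21*x^2 + 12*x + 2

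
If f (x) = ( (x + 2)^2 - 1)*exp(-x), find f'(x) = (-x^2 - 2*x + 1)*exp(-x)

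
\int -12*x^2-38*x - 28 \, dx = -4*x^3 - 19*x^2 - 28*x + C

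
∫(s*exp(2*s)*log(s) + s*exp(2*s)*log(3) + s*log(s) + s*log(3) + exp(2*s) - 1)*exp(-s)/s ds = 2*log(3*s)*sinh(s) + C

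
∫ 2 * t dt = t^2 + C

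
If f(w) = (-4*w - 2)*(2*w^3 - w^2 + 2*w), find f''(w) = -96*w^2 - 12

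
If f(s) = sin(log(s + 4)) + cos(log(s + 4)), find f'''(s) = 2*(sin(log(s + 4)) + 2*cos(log(s + 4)))/(s^3 + 12*s^2 + 48*s + 64)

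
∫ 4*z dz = 2*z^2 + C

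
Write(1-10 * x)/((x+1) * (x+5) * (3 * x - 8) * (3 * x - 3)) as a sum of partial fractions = -21/(115*(3*x - 8)) - 17/(552*(x + 5)) + 1/(24*(x + 1)) + 1/(20*(x - 1))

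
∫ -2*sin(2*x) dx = cos(2*x) + C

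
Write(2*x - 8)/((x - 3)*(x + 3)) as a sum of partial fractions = 7/(3*(x + 3)) - 1/(3*(x - 3))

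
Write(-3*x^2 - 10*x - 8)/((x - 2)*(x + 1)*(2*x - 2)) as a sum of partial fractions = -1/(12*(x + 1)) + 21/(4*(x - 1)) - 20/(3*(x - 2))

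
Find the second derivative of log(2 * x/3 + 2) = -1/(x^2 + 6*x + 9)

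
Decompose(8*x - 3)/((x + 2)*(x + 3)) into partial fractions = 27/(x + 3) - 19/(x + 2)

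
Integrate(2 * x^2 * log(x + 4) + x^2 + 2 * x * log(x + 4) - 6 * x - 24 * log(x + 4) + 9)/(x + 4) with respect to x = (x - 3)^2*log(x + 4) + C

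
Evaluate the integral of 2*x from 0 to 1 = 1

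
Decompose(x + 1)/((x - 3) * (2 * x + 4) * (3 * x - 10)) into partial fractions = 39/(32*(3*x - 10)) - 1/(160*(x + 2)) - 2/(5*(x - 3))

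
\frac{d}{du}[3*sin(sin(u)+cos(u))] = 3*sqrt(2)*cos(sqrt(2)*sin(u + pi/4))*cos(u + pi/4)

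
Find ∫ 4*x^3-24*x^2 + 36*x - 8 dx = x^4 - 8*x^3 + 18*x^2 - 8*x + C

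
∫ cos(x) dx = sin(x) + C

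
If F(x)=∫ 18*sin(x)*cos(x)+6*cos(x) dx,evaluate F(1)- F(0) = -1 + (1 + 3*sin(1))^2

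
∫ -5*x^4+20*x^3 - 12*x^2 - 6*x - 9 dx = -x^5 + 5*x^4 - 4*x^3 - 3*x^2 - 9*x + C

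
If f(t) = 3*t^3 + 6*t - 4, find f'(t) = 9*t^2 + 6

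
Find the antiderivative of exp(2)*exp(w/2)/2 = exp(w/2 + 2) + C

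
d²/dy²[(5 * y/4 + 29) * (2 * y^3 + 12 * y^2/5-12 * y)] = 30*y^2 + 366*y + 546/5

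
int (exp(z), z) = exp(z) + C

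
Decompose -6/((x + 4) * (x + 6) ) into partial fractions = 3/(x + 6) - 3/(x + 4)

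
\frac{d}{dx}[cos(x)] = -sin(x)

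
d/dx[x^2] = 2*x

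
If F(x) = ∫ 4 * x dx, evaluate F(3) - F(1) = 16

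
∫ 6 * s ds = 3*s^2 + C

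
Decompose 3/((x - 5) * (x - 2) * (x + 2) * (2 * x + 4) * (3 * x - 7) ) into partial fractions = -243/(2704*(3*x - 7)) - 681/(264992*(x + 2)) - 3/(728*(x + 2)^2) + 1/(32*(x - 2)) + 1/(784*(x - 5))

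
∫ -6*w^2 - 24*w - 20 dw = -2*w^3 - 12*w^2 - 20*w + C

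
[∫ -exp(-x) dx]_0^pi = -1 + exp(-pi)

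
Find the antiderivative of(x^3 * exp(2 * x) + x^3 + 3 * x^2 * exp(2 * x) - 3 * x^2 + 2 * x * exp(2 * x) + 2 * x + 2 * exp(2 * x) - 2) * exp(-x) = 2*x*(x^2 + 2)*sinh(x) + C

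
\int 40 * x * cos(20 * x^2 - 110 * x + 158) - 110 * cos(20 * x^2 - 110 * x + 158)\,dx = sin(20*x^2 - 110*x + 158) + C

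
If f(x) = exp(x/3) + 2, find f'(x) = exp(x/3)/3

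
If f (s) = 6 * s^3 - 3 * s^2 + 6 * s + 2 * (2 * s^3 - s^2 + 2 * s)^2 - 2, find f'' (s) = 240*s^4 - 160*s^3 + 216*s^2 - 12*s + 10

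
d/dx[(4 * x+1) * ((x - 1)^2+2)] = 12*x^2 - 14*x + 10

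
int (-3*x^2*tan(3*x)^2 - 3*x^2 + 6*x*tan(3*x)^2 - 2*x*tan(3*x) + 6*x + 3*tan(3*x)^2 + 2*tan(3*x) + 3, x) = (-x^2 + 2*x + 1)*tan(3*x) + C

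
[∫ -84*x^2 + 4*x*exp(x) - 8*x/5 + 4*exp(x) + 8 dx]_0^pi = -28*pi^3 - 4*pi^2/5 + 8*pi + 4*pi*exp(pi)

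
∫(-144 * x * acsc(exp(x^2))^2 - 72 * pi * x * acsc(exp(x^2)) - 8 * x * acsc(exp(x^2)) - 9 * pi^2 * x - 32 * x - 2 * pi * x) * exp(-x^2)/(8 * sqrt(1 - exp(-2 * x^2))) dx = 3*(4*acsc(exp(x^2)) + pi)^3/64 + (4*acsc(exp(x^2)) + pi)^2/64 + 2*acsc(exp(x^2)) + C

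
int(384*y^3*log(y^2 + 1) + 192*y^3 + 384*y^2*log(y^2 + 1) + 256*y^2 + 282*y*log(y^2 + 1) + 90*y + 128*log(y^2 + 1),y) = -(y^2 + 1)*(16*y - 6*(4*y + 3)^2 + 9)*log(y^2 + 1) + C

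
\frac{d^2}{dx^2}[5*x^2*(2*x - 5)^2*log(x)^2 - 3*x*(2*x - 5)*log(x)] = (240*x^3*log(x)^2 + 280*x^3*log(x) + 40*x^3 - 600*x^2*log(x)^2 - 1000*x^2*log(x) - 200*x^2 + 250*x*log(x)^2 + 738*x*log(x) + 232*x + 15)/x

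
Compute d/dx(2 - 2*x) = -2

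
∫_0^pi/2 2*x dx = pi^2/4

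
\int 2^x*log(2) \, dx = 2^x + C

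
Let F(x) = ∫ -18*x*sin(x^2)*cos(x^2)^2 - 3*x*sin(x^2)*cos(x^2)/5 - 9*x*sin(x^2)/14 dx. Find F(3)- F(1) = 18*cos(9)/7 - 18*cos(1)/7 + 3*cos(27)/4 - 3*cos(2)/40 + 3*cos(18)/40 - 3*cos(3)/4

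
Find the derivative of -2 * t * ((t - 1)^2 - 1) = -6*t^2 + 8*t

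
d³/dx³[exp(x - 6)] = exp(x - 6)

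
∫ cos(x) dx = sin(x) + C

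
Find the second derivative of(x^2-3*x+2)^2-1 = 12*x^2 - 36*x + 26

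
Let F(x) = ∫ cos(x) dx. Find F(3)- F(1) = -sin(1) + sin(3)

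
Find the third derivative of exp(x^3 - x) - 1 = 27*x^6*exp(x^3 - x) - 27*x^4*exp(x^3 - x) + 54*x^3*exp(x^3 - x) + 9*x^2*exp(x^3 - x) - 18*x*exp(x^3 - x) + 5*exp(x^3 - x)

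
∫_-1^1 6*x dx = 0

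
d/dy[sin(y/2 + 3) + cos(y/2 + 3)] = sqrt(2)*cos(y/2 + pi/4 + 3)/2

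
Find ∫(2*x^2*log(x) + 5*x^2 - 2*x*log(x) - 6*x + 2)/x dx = ((x - 1)^2 + 1)*(log(x) + 2) + C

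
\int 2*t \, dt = t^2 + C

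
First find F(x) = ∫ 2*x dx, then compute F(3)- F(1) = 8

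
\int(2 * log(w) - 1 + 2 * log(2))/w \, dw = (log(2*w) - 1)*log(2*w) + C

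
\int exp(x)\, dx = exp(x) + C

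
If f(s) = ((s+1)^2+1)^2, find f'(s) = 4*s^3 + 12*s^2 + 16*s + 8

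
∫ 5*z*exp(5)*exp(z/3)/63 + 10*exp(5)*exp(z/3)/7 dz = 5*(z + 15)*exp(z/3 + 5)/21 + C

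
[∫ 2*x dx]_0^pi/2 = pi^2/4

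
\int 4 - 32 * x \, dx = -16*x^2 + 4*x + C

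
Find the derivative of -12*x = -12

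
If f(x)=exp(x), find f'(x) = exp(x)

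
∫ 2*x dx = x^2 + C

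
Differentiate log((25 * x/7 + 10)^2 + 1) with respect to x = (1250*x + 3500)/(625*x^2 + 3500*x + 4949)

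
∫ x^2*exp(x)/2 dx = ((x - 1)^2 + 1)*exp(x)/2 + C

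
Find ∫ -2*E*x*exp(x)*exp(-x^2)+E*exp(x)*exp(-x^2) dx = exp(-x^2 + x + 1) + C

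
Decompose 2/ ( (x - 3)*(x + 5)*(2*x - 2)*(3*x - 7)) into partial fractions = -27/(176*(3*x - 7)) - 1/(1056*(x + 5)) + 1/(48*(x - 1)) + 1/(32*(x - 3))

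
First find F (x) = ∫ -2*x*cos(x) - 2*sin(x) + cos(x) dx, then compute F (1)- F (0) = -sin(1)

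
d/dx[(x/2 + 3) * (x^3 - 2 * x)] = 2*x^3 + 9*x^2 - 2*x - 6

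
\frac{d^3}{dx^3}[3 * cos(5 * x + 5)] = 375*sin(5*x + 5)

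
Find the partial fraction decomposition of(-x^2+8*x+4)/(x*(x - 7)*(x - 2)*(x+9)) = 149/(1584*(x + 9)) - 8/(55*(x - 2)) + 11/(560*(x - 7)) + 2/(63*x)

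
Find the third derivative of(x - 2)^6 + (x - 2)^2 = 120*x^3 - 720*x^2 + 1440*x - 960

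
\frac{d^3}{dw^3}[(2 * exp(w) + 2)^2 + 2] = 32*exp(2*w) + 8*exp(w)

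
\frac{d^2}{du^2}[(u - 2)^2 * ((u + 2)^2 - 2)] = 12*u^2 - 20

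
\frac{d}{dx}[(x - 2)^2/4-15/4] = x/2 - 1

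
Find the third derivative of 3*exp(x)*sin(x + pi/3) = -6*sqrt(2)*exp(x)*sin(x + pi/12)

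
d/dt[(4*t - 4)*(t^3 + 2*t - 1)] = 16*t^3 - 12*t^2 + 16*t - 12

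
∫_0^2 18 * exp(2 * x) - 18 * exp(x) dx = (-3 + 3*exp(2))^2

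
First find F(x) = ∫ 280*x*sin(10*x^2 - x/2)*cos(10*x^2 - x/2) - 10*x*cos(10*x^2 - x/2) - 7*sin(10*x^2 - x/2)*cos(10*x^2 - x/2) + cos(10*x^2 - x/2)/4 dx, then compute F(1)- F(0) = (7*sin(19/2) - 1/2)*sin(19/2)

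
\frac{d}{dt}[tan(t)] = cos(t)^(-2)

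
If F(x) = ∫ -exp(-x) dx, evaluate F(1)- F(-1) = -E + exp(-1)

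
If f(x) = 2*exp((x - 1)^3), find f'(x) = 6*x^2*exp(x^3 - 3*x^2 + 3*x - 1) - 12*x*exp(x^3 - 3*x^2 + 3*x - 1) + 6*exp(x^3 - 3*x^2 + 3*x - 1)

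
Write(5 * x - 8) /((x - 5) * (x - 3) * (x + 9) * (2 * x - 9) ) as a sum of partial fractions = -116/(81*(2*x - 9)) + 53/(4536*(x + 9)) + 7/(72*(x - 3)) + 17/(28*(x - 5))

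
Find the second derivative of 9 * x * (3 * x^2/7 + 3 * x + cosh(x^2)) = 36*x^3*cosh(x^2) + 54*x*sinh(x^2) + 162*x/7 + 54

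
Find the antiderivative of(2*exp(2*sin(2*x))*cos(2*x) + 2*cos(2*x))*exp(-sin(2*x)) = 2*sinh(sin(2*x)) + C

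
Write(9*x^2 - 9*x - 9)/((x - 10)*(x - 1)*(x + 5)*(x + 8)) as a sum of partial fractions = -71/(54*(x + 8)) + 29/(30*(x + 5)) + 1/(54*(x - 1)) + 89/(270*(x - 10))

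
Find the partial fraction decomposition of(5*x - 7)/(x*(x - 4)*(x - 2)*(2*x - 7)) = -4/(2*x - 7) + 1/(4*(x - 2)) + 13/(8*(x - 4)) + 1/(8*x)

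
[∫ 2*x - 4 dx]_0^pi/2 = -pi - 1 + (-1 + pi/2)^2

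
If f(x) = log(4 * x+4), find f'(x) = 1/(x + 1)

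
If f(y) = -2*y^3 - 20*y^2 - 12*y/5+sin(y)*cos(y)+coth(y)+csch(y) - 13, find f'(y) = -6*y^2 - 40*y + 2*cos(y)^2 - 17/5 - cosh(y)/sinh(y)^2 - 1/sinh(y)^2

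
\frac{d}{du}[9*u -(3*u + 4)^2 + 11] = -18*u - 15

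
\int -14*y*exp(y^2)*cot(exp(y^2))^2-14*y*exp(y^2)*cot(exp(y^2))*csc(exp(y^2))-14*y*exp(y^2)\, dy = 7*cot(exp(y^2)) + 7*csc(exp(y^2)) + C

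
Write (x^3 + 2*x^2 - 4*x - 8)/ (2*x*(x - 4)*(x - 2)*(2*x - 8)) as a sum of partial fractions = 3/(16*(x - 4)) + 9/(4*(x - 4)^2) + 1/(16*x)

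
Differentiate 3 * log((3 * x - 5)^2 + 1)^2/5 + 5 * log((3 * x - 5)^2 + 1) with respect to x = (108*x*log(9*x^2 - 30*x + 26) + 450*x - 180*log(9*x^2 - 30*x + 26) - 750)/(45*x^2 - 150*x + 130)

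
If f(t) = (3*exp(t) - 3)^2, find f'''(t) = 72*exp(2*t) - 18*exp(t)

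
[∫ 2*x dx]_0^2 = 4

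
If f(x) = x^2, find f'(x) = 2*x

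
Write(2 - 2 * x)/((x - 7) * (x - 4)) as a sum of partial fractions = 2/(x - 4) - 4/(x - 7)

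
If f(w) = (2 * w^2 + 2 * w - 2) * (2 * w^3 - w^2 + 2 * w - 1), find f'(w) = 20*w^4 + 8*w^3 - 6*w^2 + 8*w - 6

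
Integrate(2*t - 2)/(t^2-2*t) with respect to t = log(t*(2 - t)) + C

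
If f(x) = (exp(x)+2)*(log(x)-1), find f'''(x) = (x^3*exp(x)*log(x) - x^3*exp(x) + 3*x^2*exp(x) - 3*x*exp(x) + 2*exp(x) + 4)/x^3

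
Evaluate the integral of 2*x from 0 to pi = pi^2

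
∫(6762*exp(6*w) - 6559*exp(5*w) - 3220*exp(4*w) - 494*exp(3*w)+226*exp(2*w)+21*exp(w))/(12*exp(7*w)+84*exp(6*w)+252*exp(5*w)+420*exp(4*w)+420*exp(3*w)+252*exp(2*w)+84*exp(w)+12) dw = (1595*exp(6*w) - 3954*exp(5*w) - 3326*exp(4*w) - 2288*exp(3*w) - 1469*exp(2*w) - 678*exp(w) - 120)/(24*(exp(6*w) + 6*exp(5*w) + 15*exp(4*w) + 20*exp(3*w) + 15*exp(2*w) + 6*exp(w) + 1)) + C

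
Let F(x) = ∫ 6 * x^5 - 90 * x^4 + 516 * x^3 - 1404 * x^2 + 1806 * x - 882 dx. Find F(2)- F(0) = -344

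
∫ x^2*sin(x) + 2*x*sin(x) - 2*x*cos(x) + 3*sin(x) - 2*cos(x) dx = (-(x + 1)^2 - 2)*cos(x) + C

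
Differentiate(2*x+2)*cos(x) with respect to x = -2*x*sin(x) - 2*sin(x) + 2*cos(x)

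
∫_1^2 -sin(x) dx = -cos(1) + cos(2)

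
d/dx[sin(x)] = cos(x)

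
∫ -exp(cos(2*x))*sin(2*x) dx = exp(cos(2*x))/2 + C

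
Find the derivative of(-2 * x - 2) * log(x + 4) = (-2*x*log(x + 4) - 2*x - 8*log(x + 4) - 2)/(x + 4)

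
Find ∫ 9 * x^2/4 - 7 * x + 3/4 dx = 3*x^3/4 - 7*x^2/2 + 3*x/4 + C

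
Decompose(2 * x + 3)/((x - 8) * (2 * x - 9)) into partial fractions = -24/(7*(2*x - 9)) + 19/(7*(x - 8))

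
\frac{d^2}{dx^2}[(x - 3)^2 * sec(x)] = (-x^2 + 2*x^2/cos(x)^2 + 4*x*sin(x)/cos(x) + 6*x - 12*x/cos(x)^2 - 12*sin(x)/cos(x) - 7 + 18/cos(x)^2)/cos(x)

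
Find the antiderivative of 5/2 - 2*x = -x^2 + 5*x/2 + C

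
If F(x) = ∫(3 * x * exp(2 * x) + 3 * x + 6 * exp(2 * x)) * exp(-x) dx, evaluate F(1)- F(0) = -6*exp(-1) + 6*E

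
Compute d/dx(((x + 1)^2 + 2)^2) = 4*x^3 + 12*x^2 + 20*x + 12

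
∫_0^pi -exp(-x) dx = -1 + exp(-pi)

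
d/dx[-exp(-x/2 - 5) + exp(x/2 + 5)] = (exp(x + 10) + 1)*exp(-x/2 - 5)/2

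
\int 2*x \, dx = x^2 + C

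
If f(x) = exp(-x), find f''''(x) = exp(-x)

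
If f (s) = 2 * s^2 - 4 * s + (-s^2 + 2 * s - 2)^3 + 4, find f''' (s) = -120*s^3 + 360*s^2 - 432*s + 192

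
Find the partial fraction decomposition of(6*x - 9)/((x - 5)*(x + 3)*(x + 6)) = -15/(11*(x + 6)) + 9/(8*(x + 3)) + 21/(88*(x - 5))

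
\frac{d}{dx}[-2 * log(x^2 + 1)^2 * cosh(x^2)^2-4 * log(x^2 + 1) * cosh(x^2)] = -4*x*(x^2*log(x^2 + 1)^2*sinh(2*x^2) + 2*x^2*log(x^2 + 1)*sinh(x^2) + log(x^2 + 1)^2*sinh(2*x^2) + 2*log(x^2 + 1)*sinh(x^2) + log(x^2 + 1)*cosh(2*x^2) + log(x^2 + 1) + 2*cosh(x^2))/(x^2 + 1)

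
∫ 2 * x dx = x^2 + C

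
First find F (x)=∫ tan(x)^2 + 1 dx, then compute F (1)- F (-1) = 2*tan(1)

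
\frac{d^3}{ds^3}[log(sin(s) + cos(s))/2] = cos(s + pi/4)/sin(s + pi/4)^3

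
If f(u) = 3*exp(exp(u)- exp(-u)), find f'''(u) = (3*exp(exp(u) - exp(-u)) - 9*exp(u + exp(u) - exp(-u)) + 12*exp(2*u + exp(u) - exp(-u)) + 12*exp(4*u + exp(u) - exp(-u)) + 9*exp(5*u + exp(u) - exp(-u)) + 3*exp(6*u + exp(u) - exp(-u)))*exp(-3*u)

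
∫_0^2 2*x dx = 4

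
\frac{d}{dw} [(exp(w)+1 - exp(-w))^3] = (3*exp(6*w) + 6*exp(5*w) - 6*exp(w) + 3)*exp(-3*w)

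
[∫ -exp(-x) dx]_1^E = -exp(-1) + exp(-E)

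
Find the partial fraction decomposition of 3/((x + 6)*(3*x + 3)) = -1/(5*(x + 6)) + 1/(5*(x + 1))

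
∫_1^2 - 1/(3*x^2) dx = -1/6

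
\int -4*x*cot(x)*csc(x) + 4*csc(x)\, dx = 4*x*csc(x) + C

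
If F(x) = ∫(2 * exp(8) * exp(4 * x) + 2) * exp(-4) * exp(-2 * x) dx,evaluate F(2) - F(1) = -exp(6) - exp(-8) + exp(-6) + exp(8)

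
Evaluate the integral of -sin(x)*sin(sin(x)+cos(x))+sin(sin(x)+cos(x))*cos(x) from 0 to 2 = -cos(cos(2) + sin(2)) + cos(1)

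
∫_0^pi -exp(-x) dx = -1 + exp(-pi)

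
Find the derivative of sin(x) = cos(x)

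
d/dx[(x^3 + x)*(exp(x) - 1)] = x^3*exp(x) + 3*x^2*exp(x) - 3*x^2 + x*exp(x) + exp(x) - 1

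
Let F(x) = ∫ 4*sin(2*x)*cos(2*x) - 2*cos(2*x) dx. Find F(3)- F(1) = -sin(2)^2 + sin(6)^2 - sin(6) + sin(2)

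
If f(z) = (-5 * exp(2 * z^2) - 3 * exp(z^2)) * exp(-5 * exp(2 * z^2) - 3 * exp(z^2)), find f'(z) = (100*z*exp(4*z^2) + 90*z*exp(3*z^2) - 2*z*exp(2*z^2) - 6*z*exp(z^2))*exp(-5*exp(2*z^2) - 3*exp(z^2))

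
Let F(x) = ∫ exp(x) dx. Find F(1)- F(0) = -1 + E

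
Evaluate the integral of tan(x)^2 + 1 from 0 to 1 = tan(1)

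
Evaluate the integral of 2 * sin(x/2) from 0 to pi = 4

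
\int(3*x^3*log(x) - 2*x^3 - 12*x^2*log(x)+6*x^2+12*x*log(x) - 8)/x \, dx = (x - 2)^3*(log(x) - 1) + C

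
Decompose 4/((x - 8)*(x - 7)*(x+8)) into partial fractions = 1/(60*(x + 8)) - 4/(15*(x - 7)) + 1/(4*(x - 8))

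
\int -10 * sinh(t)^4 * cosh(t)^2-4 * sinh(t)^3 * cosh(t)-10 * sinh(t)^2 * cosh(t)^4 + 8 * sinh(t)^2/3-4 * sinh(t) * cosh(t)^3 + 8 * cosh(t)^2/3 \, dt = -10*sinh(t)^3*cosh(t)^3/3 + 4*sinh(2*t)/3 - cosh(4*t)/4 + C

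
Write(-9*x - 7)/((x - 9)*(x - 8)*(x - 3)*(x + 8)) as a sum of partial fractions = -65/(2992*(x + 8)) - 17/(165*(x - 3)) + 79/(80*(x - 8)) - 44/(51*(x - 9))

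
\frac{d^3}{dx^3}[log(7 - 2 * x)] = 16/(8*x^3 - 84*x^2 + 294*x - 343)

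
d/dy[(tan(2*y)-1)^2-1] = 4*(sin(2*y)/cos(2*y) - 1)/cos(2*y)^2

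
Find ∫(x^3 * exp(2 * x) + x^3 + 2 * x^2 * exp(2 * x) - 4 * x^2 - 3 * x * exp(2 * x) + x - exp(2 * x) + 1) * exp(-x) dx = -2*x*(-x^2 + x + 1)*sinh(x) + C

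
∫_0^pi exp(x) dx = -1 + exp(pi)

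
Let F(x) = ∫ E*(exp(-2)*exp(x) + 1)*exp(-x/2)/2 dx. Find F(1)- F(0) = -exp(1/2) - exp(-1) + exp(-1/2) + E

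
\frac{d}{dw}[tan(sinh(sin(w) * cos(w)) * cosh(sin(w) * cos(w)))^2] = 2*sin(sinh(sin(2*w)/2)*cosh(sin(2*w)/2))*cos(2*w)*cosh(sin(2*w))/cos(sinh(sin(2*w)/2)*cosh(sin(2*w)/2))^3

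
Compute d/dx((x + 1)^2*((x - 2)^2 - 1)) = 4*x^3 - 6*x^2 - 8*x + 2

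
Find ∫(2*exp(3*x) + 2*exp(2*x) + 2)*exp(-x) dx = 2*(exp(x) + 2)*sinh(x) + C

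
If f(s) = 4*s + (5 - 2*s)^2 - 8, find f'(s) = 8*s - 16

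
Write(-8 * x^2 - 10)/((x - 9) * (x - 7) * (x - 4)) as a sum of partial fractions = -46/(5*(x - 4)) + 67/(x - 7) - 329/(5*(x - 9))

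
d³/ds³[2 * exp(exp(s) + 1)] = 2*exp(s + exp(s) + 1) + 6*exp(2*s + exp(s) + 1) + 2*exp(3*s + exp(s) + 1)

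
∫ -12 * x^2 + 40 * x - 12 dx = -4*x^3 + 20*x^2 - 12*x + C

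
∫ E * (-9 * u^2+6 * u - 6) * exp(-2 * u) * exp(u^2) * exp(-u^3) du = 3*exp(-u^3 + u^2 - 2*u + 1) + C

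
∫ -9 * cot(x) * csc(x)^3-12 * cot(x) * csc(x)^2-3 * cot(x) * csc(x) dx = 3*(sin(x) + 1)^2/sin(x)^3 + C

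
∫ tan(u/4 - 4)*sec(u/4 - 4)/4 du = sec(u/4 - 4) + C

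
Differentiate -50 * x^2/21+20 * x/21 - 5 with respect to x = 20/21 - 100*x/21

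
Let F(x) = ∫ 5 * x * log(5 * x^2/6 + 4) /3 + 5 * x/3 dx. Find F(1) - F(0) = -4*log(4) + 29*log(29/6)/6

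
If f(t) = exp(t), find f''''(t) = exp(t)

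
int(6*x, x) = 3*x^2 + C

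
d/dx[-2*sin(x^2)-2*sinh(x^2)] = -4*x*(cos(x^2) + cosh(x^2))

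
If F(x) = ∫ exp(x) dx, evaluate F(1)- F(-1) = E - exp(-1)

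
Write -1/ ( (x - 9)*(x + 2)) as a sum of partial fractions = 1/(11*(x + 2)) - 1/(11*(x - 9))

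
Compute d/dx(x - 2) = 1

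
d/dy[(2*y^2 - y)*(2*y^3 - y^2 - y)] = 20*y^4 - 16*y^3 - 3*y^2 + 2*y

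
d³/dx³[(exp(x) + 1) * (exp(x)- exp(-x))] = (8*exp(3*x) + exp(2*x) + 1)*exp(-x)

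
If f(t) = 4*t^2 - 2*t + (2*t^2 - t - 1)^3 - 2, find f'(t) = 48*t^5 - 60*t^4 - 24*t^3 + 33*t^2 + 14*t - 5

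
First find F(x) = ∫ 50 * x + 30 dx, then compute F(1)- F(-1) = 60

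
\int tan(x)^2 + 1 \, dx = tan(x) + C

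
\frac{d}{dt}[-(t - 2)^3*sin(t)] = (t - 2)^2*(-t*cos(t) - 3*sin(t) + 2*cos(t))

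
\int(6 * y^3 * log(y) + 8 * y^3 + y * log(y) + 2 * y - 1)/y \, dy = (log(y) + 1)*(2*y^3 + y - 1) + C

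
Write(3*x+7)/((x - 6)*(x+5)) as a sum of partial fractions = 8/(11*(x + 5)) + 25/(11*(x - 6))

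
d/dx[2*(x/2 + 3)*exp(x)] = x*exp(x) + 7*exp(x)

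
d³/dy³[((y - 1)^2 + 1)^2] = 24*y - 24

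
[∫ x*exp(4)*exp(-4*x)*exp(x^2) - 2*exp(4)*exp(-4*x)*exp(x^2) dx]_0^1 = -exp(4)/2 + E/2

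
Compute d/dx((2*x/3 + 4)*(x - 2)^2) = 2*x^2 + 8*x/3 - 40/3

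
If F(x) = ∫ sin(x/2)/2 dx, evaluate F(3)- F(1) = -cos(3/2) + cos(1/2)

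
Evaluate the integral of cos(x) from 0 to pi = 0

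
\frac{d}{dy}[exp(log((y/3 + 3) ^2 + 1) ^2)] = (4*y*exp(log(y^2/9 + 2*y + 10)^2)*log(y^2/9 + 2*y + 10) + 36*exp(log(y^2/9 + 2*y + 10)^2)*log(y^2/9 + 2*y + 10))/(y^2 + 18*y + 90)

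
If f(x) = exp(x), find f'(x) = exp(x)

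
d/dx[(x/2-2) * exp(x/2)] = x*exp(x/2)/4 - exp(x/2)/2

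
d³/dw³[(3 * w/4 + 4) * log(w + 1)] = (23 - 3*w)/(4*w^3 + 12*w^2 + 12*w + 4)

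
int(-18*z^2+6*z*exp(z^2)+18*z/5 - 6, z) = -6*z^3 + 9*z^2/5 - 6*z + 3*exp(z^2) + C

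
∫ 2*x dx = x^2 + C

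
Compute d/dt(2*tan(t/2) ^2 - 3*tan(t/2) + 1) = (2*sin(t/2)/cos(t/2) - 3/2)/cos(t/2)^2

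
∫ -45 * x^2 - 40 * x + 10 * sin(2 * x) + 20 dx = -15*x^3 - 20*x^2 + 20*x - 5*cos(2*x) + C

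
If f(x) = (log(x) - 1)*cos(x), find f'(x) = (-x*log(x)*sin(x) + x*sin(x) + cos(x))/x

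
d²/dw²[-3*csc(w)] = 3/sin(w) - 6/sin(w)^3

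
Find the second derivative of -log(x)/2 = 1/(2*x^2)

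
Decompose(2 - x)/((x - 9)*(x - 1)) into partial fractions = -1/(8*(x - 1)) - 7/(8*(x - 9))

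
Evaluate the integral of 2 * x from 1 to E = -1 + exp(2)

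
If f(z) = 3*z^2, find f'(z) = 6*z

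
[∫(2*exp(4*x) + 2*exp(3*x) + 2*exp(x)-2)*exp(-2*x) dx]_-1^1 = -(-E + exp(-1) + 1)^2 + (-exp(-1) + 1 + E)^2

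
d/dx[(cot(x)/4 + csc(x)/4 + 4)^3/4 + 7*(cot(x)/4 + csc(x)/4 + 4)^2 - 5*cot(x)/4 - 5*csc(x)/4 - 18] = (-320*cos(x)^2 - 640*cos(x) - 320 + 4029*cos(x)^3/sin(x) + 4023*cos(x)^2/sin(x) - 4041*cos(x)/sin(x) - 4035/sin(x))/(256*sin(x)^3)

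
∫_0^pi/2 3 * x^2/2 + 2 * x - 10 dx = -12 + (-2 + pi/2)^2*(pi/4 + 3)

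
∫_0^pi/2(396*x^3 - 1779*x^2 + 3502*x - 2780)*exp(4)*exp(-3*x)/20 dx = -32*exp(4) + (4 - 3*pi/2)*(-19*pi/8 + 11*pi^2/20 + 8)*exp(4 - 3*pi/2)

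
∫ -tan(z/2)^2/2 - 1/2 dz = -tan(z/2) + C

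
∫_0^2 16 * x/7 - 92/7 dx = -152/7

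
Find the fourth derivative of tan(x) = 24*tan(x)^5 + 40*tan(x)^3 + 16*tan(x)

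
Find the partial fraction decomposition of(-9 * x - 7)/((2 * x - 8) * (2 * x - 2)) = 4/(3*(x - 1)) - 43/(12*(x - 4))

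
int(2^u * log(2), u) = 2^u + C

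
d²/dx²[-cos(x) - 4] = cos(x)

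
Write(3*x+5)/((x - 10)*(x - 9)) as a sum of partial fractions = -32/(x - 9) + 35/(x - 10)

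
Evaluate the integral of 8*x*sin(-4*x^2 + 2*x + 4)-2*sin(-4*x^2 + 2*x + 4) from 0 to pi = cos(4 - 4*pi^2) - cos(4)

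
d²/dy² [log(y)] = -1/y^2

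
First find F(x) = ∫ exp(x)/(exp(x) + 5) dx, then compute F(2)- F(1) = -log(E + 5) + log(5 + exp(2))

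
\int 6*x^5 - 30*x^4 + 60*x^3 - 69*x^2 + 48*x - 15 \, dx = x^6 - 6*x^5 + 15*x^4 - 23*x^3 + 24*x^2 - 15*x + C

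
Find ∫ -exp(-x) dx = exp(-x) + C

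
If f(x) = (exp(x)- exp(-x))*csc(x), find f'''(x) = 2*sqrt(2)*(-exp(2*x)*sin(x + pi/4) - 3*exp(2*x)*cos(x + pi/4)/sin(x)^2 + cos(x + pi/4) + 3*sin(x + pi/4)/sin(x)^2)*exp(-x)/sin(x)^2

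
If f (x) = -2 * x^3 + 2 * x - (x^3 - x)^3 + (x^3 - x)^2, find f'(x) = -9*x^8 + 21*x^6 + 6*x^5 - 15*x^4 - 8*x^3 - 3*x^2 + 2*x + 2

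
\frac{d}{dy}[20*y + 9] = 20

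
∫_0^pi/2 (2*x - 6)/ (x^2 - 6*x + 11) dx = -log(11) + log(2 + (-3 + pi/2)^2)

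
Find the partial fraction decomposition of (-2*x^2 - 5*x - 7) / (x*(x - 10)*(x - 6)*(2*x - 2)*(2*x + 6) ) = -5/(2808*(x + 3)) - 7/(360*(x - 1)) + 109/(4320*(x - 6)) - 257/(18720*(x - 10)) + 7/(720*x)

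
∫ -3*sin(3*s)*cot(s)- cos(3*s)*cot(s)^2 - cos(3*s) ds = cos(3*s)*cot(s) + C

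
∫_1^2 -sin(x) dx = -cos(1) + cos(2)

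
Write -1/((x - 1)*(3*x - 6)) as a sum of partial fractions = 1/(3*(x - 1)) - 1/(3*(x - 2))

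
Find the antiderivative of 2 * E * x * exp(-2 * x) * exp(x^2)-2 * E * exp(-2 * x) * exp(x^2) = exp((x - 1)^2) + C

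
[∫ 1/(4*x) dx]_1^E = 1/4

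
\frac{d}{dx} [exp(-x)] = -exp(-x)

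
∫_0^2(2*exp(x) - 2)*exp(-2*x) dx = -2*exp(-2) + exp(-4) + 1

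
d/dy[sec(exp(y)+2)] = exp(y)*tan(exp(y) + 2)*sec(exp(y) + 2)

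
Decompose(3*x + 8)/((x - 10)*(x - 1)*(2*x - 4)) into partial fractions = 11/(18*(x - 1)) - 7/(8*(x - 2)) + 19/(72*(x - 10))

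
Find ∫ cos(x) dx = sin(x) + C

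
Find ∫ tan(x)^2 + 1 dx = tan(x) + C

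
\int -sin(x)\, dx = cos(x) + C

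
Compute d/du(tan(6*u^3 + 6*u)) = 18*u^2*tan(6*u^3 + 6*u)^2 + 18*u^2 + 6*tan(6*u^3 + 6*u)^2 + 6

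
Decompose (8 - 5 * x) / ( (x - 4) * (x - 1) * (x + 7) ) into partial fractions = 43/(88*(x + 7)) - 1/(8*(x - 1)) - 4/(11*(x - 4))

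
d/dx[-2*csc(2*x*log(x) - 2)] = 8*(log(x) + 1)*cos(2*(x*log(x) - 1))/(1 - cos(4*(x*log(x) - 1)))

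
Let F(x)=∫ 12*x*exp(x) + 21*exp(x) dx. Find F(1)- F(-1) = 3*exp(-1) + 21*E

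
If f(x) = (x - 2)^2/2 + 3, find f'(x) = x - 2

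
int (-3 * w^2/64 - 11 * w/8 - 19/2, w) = -w^3/64 - 11*w^2/16 - 19*w/2 + C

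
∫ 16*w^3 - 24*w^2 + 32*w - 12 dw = 4*w^4 - 8*w^3 + 16*w^2 - 12*w + C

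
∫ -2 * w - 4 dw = -w^2 - 4*w + C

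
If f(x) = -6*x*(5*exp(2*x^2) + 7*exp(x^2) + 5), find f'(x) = -120*x^2*exp(2*x^2) - 84*x^2*exp(x^2) - 30*exp(2*x^2) - 42*exp(x^2) - 30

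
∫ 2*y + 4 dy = y^2 + 4*y + C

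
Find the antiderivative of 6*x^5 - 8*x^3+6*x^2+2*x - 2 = x^6 - 2*x^4 + 2*x^3 + x^2 - 2*x + C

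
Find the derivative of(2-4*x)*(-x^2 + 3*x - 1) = 12*x^2 - 28*x + 10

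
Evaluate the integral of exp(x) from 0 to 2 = -1 + exp(2)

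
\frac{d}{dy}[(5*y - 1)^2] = 50*y - 10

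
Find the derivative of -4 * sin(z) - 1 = -4*cos(z)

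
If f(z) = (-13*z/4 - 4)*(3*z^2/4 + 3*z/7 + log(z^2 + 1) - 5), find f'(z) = (-819*z^4 - 984*z^3 - 364*z^2*log(z^2 + 1) + 81*z^2 - 1880*z - 364*log(z^2 + 1) + 1628)/(112*z^2 + 112)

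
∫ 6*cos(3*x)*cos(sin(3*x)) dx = 2*sin(sin(3*x)) + C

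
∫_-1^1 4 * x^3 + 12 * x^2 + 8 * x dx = 8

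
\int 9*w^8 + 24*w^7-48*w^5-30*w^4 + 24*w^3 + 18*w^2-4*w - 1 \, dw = w^9 + 3*w^8 - 8*w^6 - 6*w^5 + 6*w^4 + 6*w^3 - 2*w^2 - w + C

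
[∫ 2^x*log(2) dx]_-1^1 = 3/2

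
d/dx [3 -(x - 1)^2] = 2 - 2*x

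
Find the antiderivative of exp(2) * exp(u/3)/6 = exp(u/3 + 2)/2 + C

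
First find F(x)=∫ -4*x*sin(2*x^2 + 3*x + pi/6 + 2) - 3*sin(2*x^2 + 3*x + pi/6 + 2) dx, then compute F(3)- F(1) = -cos(pi/6 + 7) + cos(pi/6 + 29)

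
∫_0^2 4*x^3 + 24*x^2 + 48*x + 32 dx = 240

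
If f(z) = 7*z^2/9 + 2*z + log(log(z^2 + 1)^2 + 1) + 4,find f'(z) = (14*z^3*log(z^2 + 1)^2 + 14*z^3 + 18*z^2*log(z^2 + 1)^2 + 18*z^2 + 14*z*log(z^2 + 1)^2 + 36*z*log(z^2 + 1) + 14*z + 18*log(z^2 + 1)^2 + 18)/(9*z^2*log(z^2 + 1)^2 + 9*z^2 + 9*log(z^2 + 1)^2 + 9)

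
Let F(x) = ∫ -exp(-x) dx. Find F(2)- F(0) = -1 + exp(-2)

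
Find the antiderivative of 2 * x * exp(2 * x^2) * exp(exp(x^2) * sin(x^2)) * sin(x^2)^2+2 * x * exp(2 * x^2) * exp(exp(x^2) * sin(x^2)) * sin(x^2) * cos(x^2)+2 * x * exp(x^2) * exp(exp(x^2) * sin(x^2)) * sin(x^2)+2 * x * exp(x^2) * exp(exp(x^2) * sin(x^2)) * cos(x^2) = exp(x^2 + exp(x^2)*sin(x^2))*sin(x^2) + C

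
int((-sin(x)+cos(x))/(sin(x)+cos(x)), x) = log(sin(x + pi/4)) + C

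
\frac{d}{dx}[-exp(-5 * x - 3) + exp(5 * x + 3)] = (5*exp(10*x + 6) + 5)*exp(-5*x - 3)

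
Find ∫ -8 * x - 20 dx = -4*x^2 - 20*x + C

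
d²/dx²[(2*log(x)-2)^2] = (16 - 8*log(x))/x^2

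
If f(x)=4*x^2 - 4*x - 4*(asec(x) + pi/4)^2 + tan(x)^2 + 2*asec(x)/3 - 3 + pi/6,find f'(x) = (24*x^3*sqrt(1 - 1/x^2) + 6*x^2*sqrt(1 - 1/x^2)*sin(x)/cos(x)^3 - 12*x^2*sqrt(1 - 1/x^2) - 24*asec(x) - 6*pi + 2)/(3*x^2*sqrt(1 - 1/x^2))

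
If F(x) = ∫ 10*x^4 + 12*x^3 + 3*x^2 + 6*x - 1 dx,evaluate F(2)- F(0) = 130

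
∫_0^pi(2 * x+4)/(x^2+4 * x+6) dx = -log(6) + log(2 + (2 + pi)^2)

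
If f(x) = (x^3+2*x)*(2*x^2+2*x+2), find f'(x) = 10*x^4 + 8*x^3 + 18*x^2 + 8*x + 4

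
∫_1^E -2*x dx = 1 - exp(2)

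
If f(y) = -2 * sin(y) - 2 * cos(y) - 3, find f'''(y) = -2*sin(y) + 2*cos(y)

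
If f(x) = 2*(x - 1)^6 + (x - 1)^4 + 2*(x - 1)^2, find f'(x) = 12*x^5 - 60*x^4 + 124*x^3 - 132*x^2 + 76*x - 20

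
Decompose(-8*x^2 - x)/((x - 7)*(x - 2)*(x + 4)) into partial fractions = -62/(33*(x + 4)) + 17/(15*(x - 2)) - 399/(55*(x - 7))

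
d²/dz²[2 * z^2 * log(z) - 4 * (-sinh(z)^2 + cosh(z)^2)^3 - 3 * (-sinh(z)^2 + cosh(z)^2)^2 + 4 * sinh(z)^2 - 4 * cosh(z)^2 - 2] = 4*log(z) + 6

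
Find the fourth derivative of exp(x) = exp(x)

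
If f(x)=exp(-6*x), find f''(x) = 36*exp(-6*x)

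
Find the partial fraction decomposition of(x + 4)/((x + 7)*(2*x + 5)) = 1/(3*(2*x + 5)) + 1/(3*(x + 7))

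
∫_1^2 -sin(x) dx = -cos(1) + cos(2)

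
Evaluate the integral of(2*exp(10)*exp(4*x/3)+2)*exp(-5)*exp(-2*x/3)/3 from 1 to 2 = -exp(17/3) - exp(-19/3) + exp(-17/3) + exp(19/3)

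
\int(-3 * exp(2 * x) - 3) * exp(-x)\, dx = -6*sinh(x) + C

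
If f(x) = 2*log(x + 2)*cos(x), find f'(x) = 2*(-x*log(x + 2)*sin(x) - 2*log(x + 2)*sin(x) + cos(x))/(x + 2)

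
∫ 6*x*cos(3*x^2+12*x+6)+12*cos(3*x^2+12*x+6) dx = sin(3*(x + 2)^2 - 6) + C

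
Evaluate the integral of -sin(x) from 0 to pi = -2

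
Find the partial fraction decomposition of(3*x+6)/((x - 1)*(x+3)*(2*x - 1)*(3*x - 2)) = -216/(11*(3*x - 2)) + 60/(7*(2*x - 1)) + 3/(308*(x + 3)) + 9/(4*(x - 1))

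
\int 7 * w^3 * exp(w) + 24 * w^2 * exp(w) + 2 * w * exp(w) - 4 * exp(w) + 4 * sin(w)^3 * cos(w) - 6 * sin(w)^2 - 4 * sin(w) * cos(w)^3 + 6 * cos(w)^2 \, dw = w*(7*w^2 + 3*w - 4)*exp(w) + 3*sin(2*w) + cos(4*w)/4 + C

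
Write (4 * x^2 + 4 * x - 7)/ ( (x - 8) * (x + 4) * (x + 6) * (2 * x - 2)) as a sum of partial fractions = -113/(392*(x + 6)) + 41/(240*(x + 4)) - 1/(490*(x - 1)) + 281/(2352*(x - 8))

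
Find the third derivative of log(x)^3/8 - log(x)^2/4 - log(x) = (3*log(x)^2 - 13*log(x) + 1)/(4*x^3)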